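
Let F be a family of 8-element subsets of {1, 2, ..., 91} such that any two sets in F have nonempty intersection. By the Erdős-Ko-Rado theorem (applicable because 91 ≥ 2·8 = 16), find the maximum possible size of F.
max |F| = C(90, 7) = 7471375560

Erdős-Ko-Rado (1961): when n ≥ 2k, max |F| = C(n−1, k−1). The bound is attained by the star {A : i ∈ A} for any fixed i ∈ [n]. Here C(91−1, 8−1) = C(90, 7) = 7471375560.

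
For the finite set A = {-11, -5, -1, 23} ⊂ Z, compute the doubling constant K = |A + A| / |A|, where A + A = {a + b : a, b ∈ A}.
K = |A + A| / |A| = 10/4 = 5/2

Enumerate A + A = {a + b : a, b ∈ A}. With |A| = 4, there are |A|^2 = 16 ordered sum pairs; collecting distinct values, A + A = {-22, -16, -12, -10, -6, -2, 12, 18, 22, 46}, so |A + A| = 10. Thus K = 10/4 = 5/2. For comparison, the minimum possible |A + A| over all 4-element sets is 2·4 − 1 = 7 (so min K = 7/4), attained only by arithmetic progressions.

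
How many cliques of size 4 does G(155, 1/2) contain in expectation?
E[# K_4] = C(155, 4) · (1/2)^C(4, 2) = 23130030 / 2^6 = 11565015/32 = 361406.71875

For each 4-subset S of vertices (there are C(155, 4) = 23130030 such S), let X_S = 1 if S induces a K_4 (all C(4, 2) = 6 edges present). Then P(X_S = 1) = (1/2)^6 = 1/64. By linearity of expectation, E[# K_4] = C(155, 4) · (1/2)^6 = 23130030 / 64 = 11565015/32 = 361406.71875.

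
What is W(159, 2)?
W(159, 2) = 159 + 1 = 160

A 2-term AP is any pair of integers, so a monochromatic 2-AP exists iff some colour is used at least twice. With 159 colours, the colouring i ↦ i on {1, ..., 159} uses each colour once, avoiding any monochromatic pair, so W(159, 2) > 159. For {1, ..., 160}, pigeonhole forces two integers of the same colour, which form a monochromatic 2-AP. Hence W(159, 2) = 160.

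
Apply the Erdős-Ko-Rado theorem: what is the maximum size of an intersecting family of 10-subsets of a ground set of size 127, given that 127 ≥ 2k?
max |F| = C(126, 9) = 16466440817750

Erdős-Ko-Rado (1961): when n ≥ 2k, max |F| = C(n−1, k−1). The bound is attained by the star {A : i ∈ A} for any fixed i ∈ [n]. Here C(127−1, 10−1) = C(126, 9) = 16466440817750.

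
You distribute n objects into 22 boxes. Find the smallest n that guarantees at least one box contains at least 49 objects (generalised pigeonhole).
n = (49 − 1)·22 + 1 = 1057

By the generalised pigeonhole principle, to guarantee some box contains ≥ r objects we need more than (r − 1) · k objects total. Threshold: n = (r − 1) · k + 1. With r = 49 and k = 22: n = 48 · 22 + 1 = 1056 + 1 = 1057. For n = 1056 = 48 · 22, we can put exactly 48 objects in every box, avoiding 49 in any single one — so 1057 is tight.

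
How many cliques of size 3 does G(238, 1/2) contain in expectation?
E[# K_3] = C(238, 3) · (1/2)^C(3, 2) = 2218636 / 2^3 = 554659/2 = 277329.5

For each 3-subset S of vertices (there are C(238, 3) = 2218636 such S), let X_S = 1 if S induces a K_3 (all C(3, 2) = 3 edges present). Then P(X_S = 1) = (1/2)^3 = 1/8. By linearity of expectation, E[# K_3] = C(238, 3) · (1/2)^3 = 2218636 / 8 = 554659/2 = 277329.5.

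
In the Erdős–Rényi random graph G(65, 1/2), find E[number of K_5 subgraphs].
E[# K_5] = C(65, 5) · (1/2)^C(5, 2) = 8259888 / 2^10 = 516243/64 = 8066.296875

For each 5-subset S of vertices (there are C(65, 5) = 8259888 such S), let X_S = 1 if S induces a K_5 (all C(5, 2) = 10 edges present). Then P(X_S = 1) = (1/2)^10 = 1/1024. By linearity of expectation, E[# K_5] = C(65, 5) · (1/2)^10 = 8259888 / 1024 = 516243/64 = 8066.296875.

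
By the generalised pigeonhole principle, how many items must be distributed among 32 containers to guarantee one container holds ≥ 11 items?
n = (11 − 1)·32 + 1 = 321

By the generalised pigeonhole principle, to guarantee some box contains ≥ r objects we need more than (r − 1) · k objects total. Threshold: n = (r − 1) · k + 1. With r = 11 and k = 32: n = 10 · 32 + 1 = 320 + 1 = 321. For n = 320 = 10 · 32, we can put exactly 10 objects in every box, avoiding 11 in any single one — so 321 is tight.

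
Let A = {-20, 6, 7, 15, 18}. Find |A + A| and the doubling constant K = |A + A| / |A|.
K = |A + A| / |A| = 15/5 = 3

Enumerate A + A = {a + b : a, b ∈ A}. With |A| = 5, there are |A|^2 = 25 ordered sum pairs; collecting distinct values, A + A = {-40, -14, -13, -5, -2, 12, 13, 14, 21, 22, 24, 25, 30, 33, 36}, so |A + A| = 15. Thus K = 15/5 = 3. For comparison, the minimum possible |A + A| over all 5-element sets is 2·5 − 1 = 9 (so min K = 9/5), attained only by arithmetic progressions.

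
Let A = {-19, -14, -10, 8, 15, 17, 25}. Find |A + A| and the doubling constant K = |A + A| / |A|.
K = |A + A| / |A| = 27/7

Enumerate A + A = {a + b : a, b ∈ A}. With |A| = 7, there are |A|^2 = 49 ordered sum pairs; collecting distinct values, A + A = {-38, -33, -29, -28, -24, -20, -11, -6, -4, -2, 1, 3, 5, 6, 7, 11, 15, 16, 23, 25, 30, 32, 33, 34, 40, 42, 50}, so |A + A| = 27. Thus K = 27/7. For comparison, the minimum possible |A + A| over all 7-element sets is 2·7 − 1 = 13 (so min K = 13/7), attained only by arithmetic progressions.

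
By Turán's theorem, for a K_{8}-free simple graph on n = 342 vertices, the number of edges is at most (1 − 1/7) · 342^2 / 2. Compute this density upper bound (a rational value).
Turán density bound = (6/7) · 342^2/2 = 350892/7 ≈ 50127.4286

Turán's theorem: ex(n, K_{r+1}) is achieved by the complete r-partite Turán graph T(n, r) with parts as balanced as possible, and is at most (1 − 1/r) · n^2/2. For r = 7, n = 342: the density bound is (6/7) · 116964/2 = 350892/7 ≈ 50127.4286. The integer-valued extremum is e(T(342, 7)) = 50127, which is strictly less than the density bound 350892/7 since 7 ∤ 342 (the parts of T(342, 7) cannot all be equal).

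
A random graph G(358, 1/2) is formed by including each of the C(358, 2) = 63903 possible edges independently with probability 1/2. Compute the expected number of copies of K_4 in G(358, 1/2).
E[# K_4] = C(358, 4) · (1/2)^C(4, 2) = 673005095 / 2^6 = 10515704.609375

For each 4-subset S of vertices (there are C(358, 4) = 673005095 such S), let X_S = 1 if S induces a K_4 (all C(4, 2) = 6 edges present). Then P(X_S = 1) = (1/2)^6 = 1/64. By linearity of expectation, E[# K_4] = C(358, 4) · (1/2)^6 = 673005095 / 64 = 10515704.609375.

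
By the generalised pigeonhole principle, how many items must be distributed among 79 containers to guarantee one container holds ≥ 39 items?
n = (39 − 1)·79 + 1 = 3003

By the generalised pigeonhole principle, to guarantee some box contains ≥ r objects we need more than (r − 1) · k objects total. Threshold: n = (r − 1) · k + 1. With r = 39 and k = 79: n = 38 · 79 + 1 = 3002 + 1 = 3003. For n = 3002 = 38 · 79, we can put exactly 38 objects in every box, avoiding 39 in any single one — so 3003 is tight.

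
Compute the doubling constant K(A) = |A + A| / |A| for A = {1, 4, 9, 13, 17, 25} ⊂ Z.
K = |A + A| / |A| = 17/6

Enumerate A + A = {a + b : a, b ∈ A}. With |A| = 6, there are |A|^2 = 36 ordered sum pairs; collecting distinct values, A + A = {2, 5, 8, 10, 13, 14, 17, 18, 21, 22, 26, 29, 30, 34, 38, 42, 50}, so |A + A| = 17. Thus K = 17/6. For comparison, the minimum possible |A + A| over all 6-element sets is 2·6 − 1 = 11 (so min K = 11/6), attained only by arithmetic progressions.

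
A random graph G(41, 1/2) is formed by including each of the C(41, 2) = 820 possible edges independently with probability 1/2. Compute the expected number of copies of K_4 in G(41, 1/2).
E[# K_4] = C(41, 4) · (1/2)^C(4, 2) = 101270 / 2^6 = 50635/32 = 1582.34375

For each 4-subset S of vertices (there are C(41, 4) = 101270 such S), let X_S = 1 if S induces a K_4 (all C(4, 2) = 6 edges present). Then P(X_S = 1) = (1/2)^6 = 1/64. By linearity of expectation, E[# K_4] = C(41, 4) · (1/2)^6 = 101270 / 64 = 50635/32 = 1582.34375.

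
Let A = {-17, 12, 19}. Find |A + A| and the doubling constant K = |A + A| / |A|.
K = |A + A| / |A| = 6/3 = 2

Enumerate A + A = {a + b : a, b ∈ A}. With |A| = 3, there are |A|^2 = 9 ordered sum pairs; collecting distinct values, A + A = {-34, -5, 2, 24, 31, 38}, so |A + A| = 6. Thus K = 6/3 = 2. For comparison, the minimum possible |A + A| over all 3-element sets is 2·3 − 1 = 5 (so min K = 5/3), attained only by arithmetic progressions.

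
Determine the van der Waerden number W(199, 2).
W(199, 2) = 199 + 1 = 200

A 2-term AP is any pair of integers, so a monochromatic 2-AP exists iff some colour is used at least twice. With 199 colours, the colouring i ↦ i on {1, ..., 199} uses each colour once, avoiding any monochromatic pair, so W(199, 2) > 199. For {1, ..., 200}, pigeonhole forces two integers of the same colour, which form a monochromatic 2-AP. Hence W(199, 2) = 200.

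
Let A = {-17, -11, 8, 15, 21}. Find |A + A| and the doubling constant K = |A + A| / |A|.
K = |A + A| / |A| = 14/5

Enumerate A + A = {a + b : a, b ∈ A}. With |A| = 5, there are |A|^2 = 25 ordered sum pairs; collecting distinct values, A + A = {-34, -28, -22, -9, -3, -2, 4, 10, 16, 23, 29, 30, 36, 42}, so |A + A| = 14. Thus K = 14/5. For comparison, the minimum possible |A + A| over all 5-element sets is 2·5 − 1 = 9 (so min K = 9/5), attained only by arithmetic progressions.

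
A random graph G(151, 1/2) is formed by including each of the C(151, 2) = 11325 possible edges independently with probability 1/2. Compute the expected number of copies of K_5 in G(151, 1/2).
E[# K_5] = C(151, 5) · (1/2)^C(5, 2) = 611860305 / 2^10 ≈ 597519.829102

For each 5-subset S of vertices (there are C(151, 5) = 611860305 such S), let X_S = 1 if S induces a K_5 (all C(5, 2) = 10 edges present). Then P(X_S = 1) = (1/2)^10 = 1/1024. By linearity of expectation, E[# K_5] = C(151, 5) · (1/2)^10 = 611860305 / 1024 ≈ 597519.829102.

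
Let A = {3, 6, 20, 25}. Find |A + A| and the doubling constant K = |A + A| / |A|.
K = |A + A| / |A| = 10/4 = 5/2

Enumerate A + A = {a + b : a, b ∈ A}. With |A| = 4, there are |A|^2 = 16 ordered sum pairs; collecting distinct values, A + A = {6, 9, 12, 23, 26, 28, 31, 40, 45, 50}, so |A + A| = 10. Thus K = 10/4 = 5/2. For comparison, the minimum possible |A + A| over all 4-element sets is 2·4 − 1 = 7 (so min K = 7/4), attained only by arithmetic progressions.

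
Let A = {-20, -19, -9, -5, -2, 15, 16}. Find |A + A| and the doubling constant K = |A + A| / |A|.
K = |A + A| / |A| = 26/7

Enumerate A + A = {a + b : a, b ∈ A}. With |A| = 7, there are |A|^2 = 49 ordered sum pairs; collecting distinct values, A + A = {-40, -39, -38, -29, -28, -25, -24, -22, -21, -18, -14, -11, -10, -7, -5, -4, -3, 6, 7, 10, 11, 13, 14, 30, 31, 32}, so |A + A| = 26. Thus K = 26/7. For comparison, the minimum possible |A + A| over all 7-element sets is 2·7 − 1 = 13 (so min K = 13/7), attained only by arithmetic progressions.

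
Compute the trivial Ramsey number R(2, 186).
R(2, 186) = 186

R(2, k) = k for all k ≥ 2: in a 2-colouring of K_k, either some edge is red (a red K_2) or all edges are blue (a blue K_k). And K_{185} coloured all-blue has no blue K_186, so R(2, 186) > 185. Hence R(2, 186) = 186.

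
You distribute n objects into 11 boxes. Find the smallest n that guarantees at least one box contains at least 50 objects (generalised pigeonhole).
n = (50 − 1)·11 + 1 = 540

By the generalised pigeonhole principle, to guarantee some box contains ≥ r objects we need more than (r − 1) · k objects total. Threshold: n = (r − 1) · k + 1. With r = 50 and k = 11: n = 49 · 11 + 1 = 539 + 1 = 540. For n = 539 = 49 · 11, we can put exactly 49 objects in every box, avoiding 50 in any single one — so 540 is tight.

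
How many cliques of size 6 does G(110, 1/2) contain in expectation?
E[# K_6] = C(110, 6) · (1/2)^C(6, 2) = 2141851635 / 2^15 ≈ 65364.124603

For each 6-subset S of vertices (there are C(110, 6) = 2141851635 such S), let X_S = 1 if S induces a K_6 (all C(6, 2) = 15 edges present). Then P(X_S = 1) = (1/2)^15 = 1/32768. By linearity of expectation, E[# K_6] = C(110, 6) · (1/2)^15 = 2141851635 / 32768 ≈ 65364.124603.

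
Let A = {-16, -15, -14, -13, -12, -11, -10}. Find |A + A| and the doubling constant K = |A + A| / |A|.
K = |A + A| / |A| = 13/7

Enumerate A + A = {a + b : a, b ∈ A}. With |A| = 7, there are |A|^2 = 49 ordered sum pairs; collecting distinct values, A + A = {-32, -31, -30, -29, -28, -27, -26, -25, -24, -23, -22, -21, -20}, so |A + A| = 13. Thus K = 13/7. Here |A + A| = 2|A| − 1 = 13, the minimum possible — so K = 13/7 is minimal, which holds iff A is an arithmetic progression.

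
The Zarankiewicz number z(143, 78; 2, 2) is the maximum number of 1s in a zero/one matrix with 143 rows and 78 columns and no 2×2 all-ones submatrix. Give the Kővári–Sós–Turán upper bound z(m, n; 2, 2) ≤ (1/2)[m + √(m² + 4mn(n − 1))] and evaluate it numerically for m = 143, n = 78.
z(143, 78; 2, 2) ≤ (1/2)[143 + √(143² + 4·143·78·77)] = (1/2)[143 + √3455881] = 1001

Kővári–Sós–Turán: let r_1, ..., r_143 be the row sums and z = Σ r_i the total number of 1s. Each pair of columns can share at most one row with both entries 1 (else a 2×2 all-ones block appears), so Σ_i C(r_i, 2) ≤ C(78, 2) = 3003. By convexity Σ_i C(r_i, 2) ≥ 143·C(z/143, 2) = z(z − 143)/(2·143), giving z² − 143z − 143·78·77 ≤ 0 and hence z ≤ (1/2)[143 + √(20449 + 4·858858)] = (1/2)[143 + √3455881] ≈ (1/2)(143 + 1859) = 1001.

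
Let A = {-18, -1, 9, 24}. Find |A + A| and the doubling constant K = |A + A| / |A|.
K = |A + A| / |A| = 10/4 = 5/2

Enumerate A + A = {a + b : a, b ∈ A}. With |A| = 4, there are |A|^2 = 16 ordered sum pairs; collecting distinct values, A + A = {-36, -19, -9, -2, 6, 8, 18, 23, 33, 48}, so |A + A| = 10. Thus K = 10/4 = 5/2. For comparison, the minimum possible |A + A| over all 4-element sets is 2·4 − 1 = 7 (so min K = 7/4), attained only by arithmetic progressions.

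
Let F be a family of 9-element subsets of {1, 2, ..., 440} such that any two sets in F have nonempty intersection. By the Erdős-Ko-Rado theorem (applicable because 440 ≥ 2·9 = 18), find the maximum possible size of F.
max |F| = C(439, 8) = 32087557740825918

Erdős-Ko-Rado (1961): when n ≥ 2k, max |F| = C(n−1, k−1). The bound is attained by the star {A : i ∈ A} for any fixed i ∈ [n]. Here C(440−1, 9−1) = C(439, 8) = 32087557740825918.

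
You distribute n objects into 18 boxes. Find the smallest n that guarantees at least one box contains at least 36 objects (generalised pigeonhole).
n = (36 − 1)·18 + 1 = 631

By the generalised pigeonhole principle, to guarantee some box contains ≥ r objects we need more than (r − 1) · k objects total. Threshold: n = (r − 1) · k + 1. With r = 36 and k = 18: n = 35 · 18 + 1 = 630 + 1 = 631. For n = 630 = 35 · 18, we can put exactly 35 objects in every box, avoiding 36 in any single one — so 631 is tight.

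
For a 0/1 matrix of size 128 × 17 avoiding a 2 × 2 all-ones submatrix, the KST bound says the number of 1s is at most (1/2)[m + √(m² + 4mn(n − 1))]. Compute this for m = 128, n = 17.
z(128, 17; 2, 2) ≤ (1/2)[128 + √(128² + 4·128·17·16)] = (1/2)[128 + √155648] = 261.2612

Kővári–Sós–Turán: let r_1, ..., r_128 be the row sums and z = Σ r_i the total number of 1s. Each pair of columns can share at most one row with both entries 1 (else a 2×2 all-ones block appears), so Σ_i C(r_i, 2) ≤ C(17, 2) = 136. By convexity Σ_i C(r_i, 2) ≥ 128·C(z/128, 2) = z(z − 128)/(2·128), giving z² − 128z − 128·17·16 ≤ 0 and hence z ≤ (1/2)[128 + √(16384 + 4·34816)] = (1/2)[128 + √155648] ≈ (1/2)(128 + 394.5225) = 261.2612.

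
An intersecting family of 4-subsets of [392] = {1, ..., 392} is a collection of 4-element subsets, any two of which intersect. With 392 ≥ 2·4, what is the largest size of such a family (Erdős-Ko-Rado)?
max |F| = C(391, 3) = 9886435

Erdős-Ko-Rado (1961): when n ≥ 2k, max |F| = C(n−1, k−1). The bound is attained by the star {A : i ∈ A} for any fixed i ∈ [n]. Here C(392−1, 4−1) = C(391, 3) = 9886435.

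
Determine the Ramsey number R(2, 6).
R(2, 6) = 6

R(2, k) = k for all k ≥ 2: in a 2-colouring of K_k, either some edge is red (a red K_2) or all edges are blue (a blue K_k). And K_{5} coloured all-blue has no blue K_6, so R(2, 6) > 5. Hence R(2, 6) = 6.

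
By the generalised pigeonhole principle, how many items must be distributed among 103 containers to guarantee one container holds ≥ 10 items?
n = (10 − 1)·103 + 1 = 928

By the generalised pigeonhole principle, to guarantee some box contains ≥ r objects we need more than (r − 1) · k objects total. Threshold: n = (r − 1) · k + 1. With r = 10 and k = 103: n = 9 · 103 + 1 = 927 + 1 = 928. For n = 927 = 9 · 103, we can put exactly 9 objects in every box, avoiding 10 in any single one — so 928 is tight.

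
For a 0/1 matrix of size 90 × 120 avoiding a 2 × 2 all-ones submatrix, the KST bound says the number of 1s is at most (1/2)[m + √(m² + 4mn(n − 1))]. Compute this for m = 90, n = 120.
z(90, 120; 2, 2) ≤ (1/2)[90 + √(90² + 4·90·120·119)] = (1/2)[90 + √5148900] = 1179.5594

Kővári–Sós–Turán: let r_1, ..., r_90 be the row sums and z = Σ r_i the total number of 1s. Each pair of columns can share at most one row with both entries 1 (else a 2×2 all-ones block appears), so Σ_i C(r_i, 2) ≤ C(120, 2) = 7140. By convexity Σ_i C(r_i, 2) ≥ 90·C(z/90, 2) = z(z − 90)/(2·90), giving z² − 90z − 90·120·119 ≤ 0 and hence z ≤ (1/2)[90 + √(8100 + 4·1285200)] = (1/2)[90 + √5148900] ≈ (1/2)(90 + 2269.1188) = 1179.5594.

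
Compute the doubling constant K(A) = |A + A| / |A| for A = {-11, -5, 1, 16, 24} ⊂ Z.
K = |A + A| / |A| = 14/5

Enumerate A + A = {a + b : a, b ∈ A}. With |A| = 5, there are |A|^2 = 25 ordered sum pairs; collecting distinct values, A + A = {-22, -16, -10, -4, 2, 5, 11, 13, 17, 19, 25, 32, 40, 48}, so |A + A| = 14. Thus K = 14/5. For comparison, the minimum possible |A + A| over all 5-element sets is 2·5 − 1 = 9 (so min K = 9/5), attained only by arithmetic progressions.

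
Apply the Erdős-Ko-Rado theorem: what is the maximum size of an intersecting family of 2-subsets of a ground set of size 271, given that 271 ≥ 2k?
max |F| = C(270, 1) = 270

Erdős-Ko-Rado (1961): when n ≥ 2k, max |F| = C(n−1, k−1). The bound is attained by the star {A : i ∈ A} for any fixed i ∈ [n]. Here C(271−1, 2−1) = C(270, 1) = 270.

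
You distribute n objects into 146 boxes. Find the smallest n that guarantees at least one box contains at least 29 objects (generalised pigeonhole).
n = (29 − 1)·146 + 1 = 4089

By the generalised pigeonhole principle, to guarantee some box contains ≥ r objects we need more than (r − 1) · k objects total. Threshold: n = (r − 1) · k + 1. With r = 29 and k = 146: n = 28 · 146 + 1 = 4088 + 1 = 4089. For n = 4088 = 28 · 146, we can put exactly 28 objects in every box, avoiding 29 in any single one — so 4089 is tight.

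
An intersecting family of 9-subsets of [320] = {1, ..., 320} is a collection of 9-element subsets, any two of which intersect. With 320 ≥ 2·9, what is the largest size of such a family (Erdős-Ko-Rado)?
max |F| = C(319, 8) = 2434348534543497

The Erdős-Ko-Rado theorem states: for n ≥ 2k, an intersecting family of k-subsets of an n-element set has size at most C(n − 1, k − 1), with equality for 'star' families {A ⊆ [n] : |A| = k, i ∈ A} (fix an element i). For n = 320, k = 9: C(319, 8) = 2434348534543497.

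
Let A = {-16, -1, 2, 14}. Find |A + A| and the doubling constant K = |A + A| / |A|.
K = |A + A| / |A| = 9/4

Enumerate A + A = {a + b : a, b ∈ A}. With |A| = 4, there are |A|^2 = 16 ordered sum pairs; collecting distinct values, A + A = {-32, -17, -14, -2, 1, 4, 13, 16, 28}, so |A + A| = 9. Thus K = 9/4. For comparison, the minimum possible |A + A| over all 4-element sets is 2·4 − 1 = 7 (so min K = 7/4), attained only by arithmetic progressions.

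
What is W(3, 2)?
W(3, 2) = 3 + 1 = 4

A 2-term AP is any pair of integers, so a monochromatic 2-AP exists iff some colour is used at least twice. With 3 colours, the colouring i ↦ i on {1, ..., 3} uses each colour once, avoiding any monochromatic pair, so W(3, 2) > 3. For {1, ..., 4}, pigeonhole forces two integers of the same colour, which form a monochromatic 2-AP. Hence W(3, 2) = 4.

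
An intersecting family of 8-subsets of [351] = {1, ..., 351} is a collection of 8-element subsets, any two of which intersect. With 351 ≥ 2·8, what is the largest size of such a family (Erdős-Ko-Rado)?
max |F| = C(350, 7) = 120178087947800

Erdős-Ko-Rado (1961): when n ≥ 2k, max |F| = C(n−1, k−1). The bound is attained by the star {A : i ∈ A} for any fixed i ∈ [n]. Here C(351−1, 8−1) = C(350, 7) = 120178087947800.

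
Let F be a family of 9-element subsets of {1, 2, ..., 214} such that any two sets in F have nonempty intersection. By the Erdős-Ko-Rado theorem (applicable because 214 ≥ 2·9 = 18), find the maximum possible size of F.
max |F| = C(213, 8) = 91990690307802

The Erdős-Ko-Rado theorem states: for n ≥ 2k, an intersecting family of k-subsets of an n-element set has size at most C(n − 1, k − 1), with equality for 'star' families {A ⊆ [n] : |A| = k, i ∈ A} (fix an element i). For n = 214, k = 9: C(213, 8) = 91990690307802.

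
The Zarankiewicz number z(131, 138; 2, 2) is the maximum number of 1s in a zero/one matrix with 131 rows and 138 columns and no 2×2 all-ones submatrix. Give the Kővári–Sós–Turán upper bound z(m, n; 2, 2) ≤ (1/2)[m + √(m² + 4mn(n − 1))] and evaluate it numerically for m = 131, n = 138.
z(131, 138; 2, 2) ≤ (1/2)[131 + √(131² + 4·131·138·137)] = (1/2)[131 + √9923905] = 1640.6115

Kővári–Sós–Turán: let r_1, ..., r_131 be the row sums and z = Σ r_i the total number of 1s. Each pair of columns can share at most one row with both entries 1 (else a 2×2 all-ones block appears), so Σ_i C(r_i, 2) ≤ C(138, 2) = 9453. By convexity Σ_i C(r_i, 2) ≥ 131·C(z/131, 2) = z(z − 131)/(2·131), giving z² − 131z − 131·138·137 ≤ 0 and hence z ≤ (1/2)[131 + √(17161 + 4·2476686)] = (1/2)[131 + √9923905] ≈ (1/2)(131 + 3150.223) = 1640.6115.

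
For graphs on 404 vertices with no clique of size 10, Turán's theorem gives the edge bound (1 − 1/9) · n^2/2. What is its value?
Turán density bound = (8/9) · 404^2/2 = 652864/9 ≈ 72540.4444

Turán's theorem: ex(n, K_{r+1}) is achieved by the complete r-partite Turán graph T(n, r) with parts as balanced as possible, and is at most (1 − 1/r) · n^2/2. For r = 9, n = 404: the density bound is (8/9) · 163216/2 = 652864/9 ≈ 72540.4444. The integer-valued extremum is e(T(404, 9)) = 72540, which is strictly less than the density bound 652864/9 since 9 ∤ 404 (the parts of T(404, 9) cannot all be equal).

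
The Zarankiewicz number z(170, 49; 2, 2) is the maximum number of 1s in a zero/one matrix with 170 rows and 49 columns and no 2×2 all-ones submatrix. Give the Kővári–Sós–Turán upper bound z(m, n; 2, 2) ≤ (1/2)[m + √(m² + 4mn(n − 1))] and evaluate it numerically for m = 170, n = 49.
z(170, 49; 2, 2) ≤ (1/2)[170 + √(170² + 4·170·49·48)] = (1/2)[170 + √1628260] = 723.0165

Kővári–Sós–Turán: let r_1, ..., r_170 be the row sums and z = Σ r_i the total number of 1s. Each pair of columns can share at most one row with both entries 1 (else a 2×2 all-ones block appears), so Σ_i C(r_i, 2) ≤ C(49, 2) = 1176. By convexity Σ_i C(r_i, 2) ≥ 170·C(z/170, 2) = z(z − 170)/(2·170), giving z² − 170z − 170·49·48 ≤ 0 and hence z ≤ (1/2)[170 + √(28900 + 4·399840)] = (1/2)[170 + √1628260] ≈ (1/2)(170 + 1276.0329) = 723.0165.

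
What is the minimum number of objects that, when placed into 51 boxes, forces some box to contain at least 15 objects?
n = (15 − 1)·51 + 1 = 715

By the generalised pigeonhole principle, to guarantee some box contains ≥ r objects we need more than (r − 1) · k objects total. Threshold: n = (r − 1) · k + 1. With r = 15 and k = 51: n = 14 · 51 + 1 = 714 + 1 = 715. For n = 714 = 14 · 51, we can put exactly 14 objects in every box, avoiding 15 in any single one — so 715 is tight.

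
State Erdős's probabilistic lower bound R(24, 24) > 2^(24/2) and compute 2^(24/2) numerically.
2^(24/2) = 4096; so R(24, 24) > 4096

Colour each edge of K_n uniformly at random with red/blue. The expected number of monochromatic K_24 is C(n, 24) · 2 · 2^(−C(24,2)). If C(n, 24) · 2^(1 − C(24,2)) < 1, then with positive probability no monochromatic K_24 exists, so R(24, 24) > n. The standard estimate C(n, 24) ≤ n^24/24! shows this inequality holds whenever n ≤ 2^(24/2) (since 24! · 2^(C(24,2) − 1) > 2^(24^2/2) ≥ n^24). Hence R(24, 24) > 2^(24/2) = 4096.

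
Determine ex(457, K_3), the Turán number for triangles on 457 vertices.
ex(457, K_3) = ⌊457^2/4⌋ = 52212

Mantel (1907): a triangle-free graph on n vertices has at most ⌊n^2/4⌋ edges, with equality for the complete bipartite graph K_{⌊n/2⌋, ⌈n/2⌉}. For n = 457: ⌊457^2/4⌋ = ⌊208849/4⌋ = 52212. The extremal graph is K_{228, 229}, which has 228·229 = 52212 edges.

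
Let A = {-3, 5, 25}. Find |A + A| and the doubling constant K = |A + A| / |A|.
K = |A + A| / |A| = 6/3 = 2

Enumerate A + A = {a + b : a, b ∈ A}. With |A| = 3, there are |A|^2 = 9 ordered sum pairs; collecting distinct values, A + A = {-6, 2, 10, 22, 30, 50}, so |A + A| = 6. Thus K = 6/3 = 2. For comparison, the minimum possible |A + A| over all 3-element sets is 2·3 − 1 = 5 (so min K = 5/3), attained only by arithmetic progressions.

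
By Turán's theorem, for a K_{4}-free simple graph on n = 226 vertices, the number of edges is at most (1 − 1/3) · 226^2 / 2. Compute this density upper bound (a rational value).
Turán density bound = (2/3) · 226^2/2 = 51076/3 ≈ 17025.3333

Turán's theorem: ex(n, K_{r+1}) is achieved by the complete r-partite Turán graph T(n, r) with parts as balanced as possible, and is at most (1 − 1/r) · n^2/2. For r = 3, n = 226: the density bound is (2/3) · 51076/2 = 51076/3 ≈ 17025.3333. The integer-valued extremum is e(T(226, 3)) = 17025, which is strictly less than the density bound 51076/3 since 3 ∤ 226 (the parts of T(226, 3) cannot all be equal).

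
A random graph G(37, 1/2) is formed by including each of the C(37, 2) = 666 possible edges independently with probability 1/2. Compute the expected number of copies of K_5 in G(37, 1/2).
E[# K_5] = C(37, 5) · (1/2)^C(5, 2) = 435897 / 2^10 ≈ 425.680664

For each 5-subset S of vertices (there are C(37, 5) = 435897 such S), let X_S = 1 if S induces a K_5 (all C(5, 2) = 10 edges present). Then P(X_S = 1) = (1/2)^10 = 1/1024. By linearity of expectation, E[# K_5] = C(37, 5) · (1/2)^10 = 435897 / 1024 ≈ 425.680664.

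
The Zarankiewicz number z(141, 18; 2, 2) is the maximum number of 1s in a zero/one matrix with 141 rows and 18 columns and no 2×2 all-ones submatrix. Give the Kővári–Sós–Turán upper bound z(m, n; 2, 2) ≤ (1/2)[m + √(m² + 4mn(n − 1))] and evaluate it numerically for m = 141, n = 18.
z(141, 18; 2, 2) ≤ (1/2)[141 + √(141² + 4·141·18·17)] = (1/2)[141 + √192465] = 289.8542

Kővári–Sós–Turán: let r_1, ..., r_141 be the row sums and z = Σ r_i the total number of 1s. Each pair of columns can share at most one row with both entries 1 (else a 2×2 all-ones block appears), so Σ_i C(r_i, 2) ≤ C(18, 2) = 153. By convexity Σ_i C(r_i, 2) ≥ 141·C(z/141, 2) = z(z − 141)/(2·141), giving z² − 141z − 141·18·17 ≤ 0 and hence z ≤ (1/2)[141 + √(19881 + 4·43146)] = (1/2)[141 + √192465] ≈ (1/2)(141 + 438.7083) = 289.8542.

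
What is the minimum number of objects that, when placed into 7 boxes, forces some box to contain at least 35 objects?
n = (35 − 1)·7 + 1 = 239

By the generalised pigeonhole principle, to guarantee some box contains ≥ r objects we need more than (r − 1) · k objects total. Threshold: n = (r − 1) · k + 1. With r = 35 and k = 7: n = 34 · 7 + 1 = 238 + 1 = 239. For n = 238 = 34 · 7, we can put exactly 34 objects in every box, avoiding 35 in any single one — so 239 is tight.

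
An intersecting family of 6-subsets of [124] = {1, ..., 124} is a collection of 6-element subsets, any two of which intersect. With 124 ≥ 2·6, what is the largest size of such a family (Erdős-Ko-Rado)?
max |F| = C(123, 5) = 216071394

The Erdős-Ko-Rado theorem states: for n ≥ 2k, an intersecting family of k-subsets of an n-element set has size at most C(n − 1, k − 1), with equality for 'star' families {A ⊆ [n] : |A| = k, i ∈ A} (fix an element i). For n = 124, k = 6: C(123, 5) = 216071394.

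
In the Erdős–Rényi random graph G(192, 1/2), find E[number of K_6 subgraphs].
E[# K_6] = C(192, 6) · (1/2)^C(6, 2) = 64300886496 / 2^15 = 2009402703/1024 ≈ 1962307.327148

For each 6-subset S of vertices (there are C(192, 6) = 64300886496 such S), let X_S = 1 if S induces a K_6 (all C(6, 2) = 15 edges present). Then P(X_S = 1) = (1/2)^15 = 1/32768. By linearity of expectation, E[# K_6] = C(192, 6) · (1/2)^15 = 64300886496 / 32768 = 2009402703/1024 ≈ 1962307.327148.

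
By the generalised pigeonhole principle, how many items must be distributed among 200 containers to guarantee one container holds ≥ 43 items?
n = (43 − 1)·200 + 1 = 8401

By the generalised pigeonhole principle, to guarantee some box contains ≥ r objects we need more than (r − 1) · k objects total. Threshold: n = (r − 1) · k + 1. With r = 43 and k = 200: n = 42 · 200 + 1 = 8400 + 1 = 8401. For n = 8400 = 42 · 200, we can put exactly 42 objects in every box, avoiding 43 in any single one — so 8401 is tight.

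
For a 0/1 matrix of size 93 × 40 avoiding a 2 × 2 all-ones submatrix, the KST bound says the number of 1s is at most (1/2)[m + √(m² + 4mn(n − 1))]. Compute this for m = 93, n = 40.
z(93, 40; 2, 2) ≤ (1/2)[93 + √(93² + 4·93·40·39)] = (1/2)[93 + √588969] = 430.2216

Kővári–Sós–Turán: let r_1, ..., r_93 be the row sums and z = Σ r_i the total number of 1s. Each pair of columns can share at most one row with both entries 1 (else a 2×2 all-ones block appears), so Σ_i C(r_i, 2) ≤ C(40, 2) = 780. By convexity Σ_i C(r_i, 2) ≥ 93·C(z/93, 2) = z(z − 93)/(2·93), giving z² − 93z − 93·40·39 ≤ 0 and hence z ≤ (1/2)[93 + √(8649 + 4·145080)] = (1/2)[93 + √588969] ≈ (1/2)(93 + 767.4432) = 430.2216.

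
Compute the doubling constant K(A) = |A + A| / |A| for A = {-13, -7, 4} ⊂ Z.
K = |A + A| / |A| = 6/3 = 2

Enumerate A + A = {a + b : a, b ∈ A}. With |A| = 3, there are |A|^2 = 9 ordered sum pairs; collecting distinct values, A + A = {-26, -20, -14, -9, -3, 8}, so |A + A| = 6. Thus K = 6/3 = 2. For comparison, the minimum possible |A + A| over all 3-element sets is 2·3 − 1 = 5 (so min K = 5/3), attained only by arithmetic progressions.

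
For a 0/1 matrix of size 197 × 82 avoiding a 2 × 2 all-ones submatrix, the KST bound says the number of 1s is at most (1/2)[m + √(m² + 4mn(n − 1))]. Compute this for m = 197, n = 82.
z(197, 82; 2, 2) ≤ (1/2)[197 + √(197² + 4·197·82·81)] = (1/2)[197 + √5272705] = 1246.6186

Kővári–Sós–Turán: let r_1, ..., r_197 be the row sums and z = Σ r_i the total number of 1s. Each pair of columns can share at most one row with both entries 1 (else a 2×2 all-ones block appears), so Σ_i C(r_i, 2) ≤ C(82, 2) = 3321. By convexity Σ_i C(r_i, 2) ≥ 197·C(z/197, 2) = z(z − 197)/(2·197), giving z² − 197z − 197·82·81 ≤ 0 and hence z ≤ (1/2)[197 + √(38809 + 4·1308474)] = (1/2)[197 + √5272705] ≈ (1/2)(197 + 2296.2371) = 1246.6186.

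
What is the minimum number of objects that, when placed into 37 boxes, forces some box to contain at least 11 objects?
n = (11 − 1)·37 + 1 = 371

By the generalised pigeonhole principle, to guarantee some box contains ≥ r objects we need more than (r − 1) · k objects total. Threshold: n = (r − 1) · k + 1. With r = 11 and k = 37: n = 10 · 37 + 1 = 370 + 1 = 371. For n = 370 = 10 · 37, we can put exactly 10 objects in every box, avoiding 11 in any single one — so 371 is tight.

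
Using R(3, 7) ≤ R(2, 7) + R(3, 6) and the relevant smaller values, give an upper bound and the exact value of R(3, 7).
R(3, 7) ≤ R(2, 7) + R(3, 6) = 7 + 18 = 25; exact value R(3, 7) = 23.

The Erdős–Szekeres recurrence R(r, s) ≤ R(r−1, s) + R(r, s−1) applied to (r, s) = (3, 7) gives
  R(3, 7) ≤ R(2, 7) + R(3, 6) = 7 + 18 = 25.
(Recall R(2, k) = k and R is symmetric.) The recurrence is not tight here (it gives 25, but the exact value is R(3, 7) = 23); the tight upper bound requires a sharper argument than the simple recurrence, combined with a lower-bound construction on K_{22}.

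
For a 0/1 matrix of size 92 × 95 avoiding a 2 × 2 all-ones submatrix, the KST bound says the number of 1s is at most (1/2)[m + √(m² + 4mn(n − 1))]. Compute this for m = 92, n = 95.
z(92, 95; 2, 2) ≤ (1/2)[92 + √(92² + 4·92·95·94)] = (1/2)[92 + √3294704] = 953.566

Kővári–Sós–Turán: let r_1, ..., r_92 be the row sums and z = Σ r_i the total number of 1s. Each pair of columns can share at most one row with both entries 1 (else a 2×2 all-ones block appears), so Σ_i C(r_i, 2) ≤ C(95, 2) = 4465. By convexity Σ_i C(r_i, 2) ≥ 92·C(z/92, 2) = z(z − 92)/(2·92), giving z² − 92z − 92·95·94 ≤ 0 and hence z ≤ (1/2)[92 + √(8464 + 4·821560)] = (1/2)[92 + √3294704] ≈ (1/2)(92 + 1815.132) = 953.566.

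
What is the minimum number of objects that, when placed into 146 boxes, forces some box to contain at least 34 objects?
n = (34 − 1)·146 + 1 = 4819

By the generalised pigeonhole principle, to guarantee some box contains ≥ r objects we need more than (r − 1) · k objects total. Threshold: n = (r − 1) · k + 1. With r = 34 and k = 146: n = 33 · 146 + 1 = 4818 + 1 = 4819. For n = 4818 = 33 · 146, we can put exactly 33 objects in every box, avoiding 34 in any single one — so 4819 is tight.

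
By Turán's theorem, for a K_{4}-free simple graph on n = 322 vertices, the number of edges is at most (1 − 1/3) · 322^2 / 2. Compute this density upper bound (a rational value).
Turán density bound = (2/3) · 322^2/2 = 103684/3 ≈ 34561.3333

Turán's theorem: ex(n, K_{r+1}) is achieved by the complete r-partite Turán graph T(n, r) with parts as balanced as possible, and is at most (1 − 1/r) · n^2/2. For r = 3, n = 322: the density bound is (2/3) · 103684/2 = 103684/3 ≈ 34561.3333. The integer-valued extremum is e(T(322, 3)) = 34561, which is strictly less than the density bound 103684/3 since 3 ∤ 322 (the parts of T(322, 3) cannot all be equal).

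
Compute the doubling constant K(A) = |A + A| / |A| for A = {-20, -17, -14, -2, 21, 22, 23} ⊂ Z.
K = |A + A| / |A| = 26/7

Enumerate A + A = {a + b : a, b ∈ A}. With |A| = 7, there are |A|^2 = 49 ordered sum pairs; collecting distinct values, A + A = {-40, -37, -34, -31, -28, -22, -19, -16, -4, 1, 2, 3, 4, 5, 6, 7, 8, 9, 19, 20, 21, 42, 43, 44, 45, 46}, so |A + A| = 26. Thus K = 26/7. For comparison, the minimum possible |A + A| over all 7-element sets is 2·7 − 1 = 13 (so min K = 13/7), attained only by arithmetic progressions.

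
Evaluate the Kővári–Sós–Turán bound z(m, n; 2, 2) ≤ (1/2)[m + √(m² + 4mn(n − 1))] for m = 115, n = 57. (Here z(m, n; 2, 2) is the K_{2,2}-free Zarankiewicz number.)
z(115, 57; 2, 2) ≤ (1/2)[115 + √(115² + 4·115·57·56)] = (1/2)[115 + √1481545] = 666.0937

Kővári–Sós–Turán: let r_1, ..., r_115 be the row sums and z = Σ r_i the total number of 1s. Each pair of columns can share at most one row with both entries 1 (else a 2×2 all-ones block appears), so Σ_i C(r_i, 2) ≤ C(57, 2) = 1596. By convexity Σ_i C(r_i, 2) ≥ 115·C(z/115, 2) = z(z − 115)/(2·115), giving z² − 115z − 115·57·56 ≤ 0 and hence z ≤ (1/2)[115 + √(13225 + 4·367080)] = (1/2)[115 + √1481545] ≈ (1/2)(115 + 1217.1873) = 666.0937.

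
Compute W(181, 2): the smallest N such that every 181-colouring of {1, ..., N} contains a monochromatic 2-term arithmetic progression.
W(181, 2) = 181 + 1 = 182

A 2-term AP is any pair of integers, so a monochromatic 2-AP exists iff some colour is used at least twice. With 181 colours, the colouring i ↦ i on {1, ..., 181} uses each colour once, avoiding any monochromatic pair, so W(181, 2) > 181. For {1, ..., 182}, pigeonhole forces two integers of the same colour, which form a monochromatic 2-AP. Hence W(181, 2) = 182.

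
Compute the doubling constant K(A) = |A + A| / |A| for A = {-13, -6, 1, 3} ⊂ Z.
K = |A + A| / |A| = 9/4

Enumerate A + A = {a + b : a, b ∈ A}. With |A| = 4, there are |A|^2 = 16 ordered sum pairs; collecting distinct values, A + A = {-26, -19, -12, -10, -5, -3, 2, 4, 6}, so |A + A| = 9. Thus K = 9/4. For comparison, the minimum possible |A + A| over all 4-element sets is 2·4 − 1 = 7 (so min K = 7/4), attained only by arithmetic progressions.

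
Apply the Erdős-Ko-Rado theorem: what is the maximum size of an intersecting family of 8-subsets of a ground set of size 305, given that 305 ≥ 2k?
max |F| = C(304, 7) = 44408675593360

The Erdős-Ko-Rado theorem states: for n ≥ 2k, an intersecting family of k-subsets of an n-element set has size at most C(n − 1, k − 1), with equality for 'star' families {A ⊆ [n] : |A| = k, i ∈ A} (fix an element i). For n = 305, k = 8: C(304, 7) = 44408675593360.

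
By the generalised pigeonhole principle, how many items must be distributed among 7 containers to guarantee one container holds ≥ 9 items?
n = (9 − 1)·7 + 1 = 57

By the generalised pigeonhole principle, to guarantee some box contains ≥ r objects we need more than (r − 1) · k objects total. Threshold: n = (r − 1) · k + 1. With r = 9 and k = 7: n = 8 · 7 + 1 = 56 + 1 = 57. For n = 56 = 8 · 7, we can put exactly 8 objects in every box, avoiding 9 in any single one — so 57 is tight.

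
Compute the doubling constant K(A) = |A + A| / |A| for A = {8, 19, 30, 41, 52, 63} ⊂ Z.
K = |A + A| / |A| = 11/6

Enumerate A + A = {a + b : a, b ∈ A}. With |A| = 6, there are |A|^2 = 36 ordered sum pairs; collecting distinct values, A + A = {16, 27, 38, 49, 60, 71, 82, 93, 104, 115, 126}, so |A + A| = 11. Thus K = 11/6. Here |A + A| = 2|A| − 1 = 11, the minimum possible — so K = 11/6 is minimal, which holds iff A is an arithmetic progression.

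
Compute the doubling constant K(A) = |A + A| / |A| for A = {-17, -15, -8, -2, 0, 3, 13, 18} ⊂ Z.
K = |A + A| / |A| = 30/8 = 15/4

Enumerate A + A = {a + b : a, b ∈ A}. With |A| = 8, there are |A|^2 = 64 ordered sum pairs; collecting distinct values, A + A = {-34, -32, -30, -25, -23, -19, -17, -16, -15, -14, -12, -10, -8, -5, -4, -2, 0, 1, 3, 5, 6, 10, 11, 13, 16, 18, 21, 26, 31, 36}, so |A + A| = 30. Thus K = 30/8 = 15/4. For comparison, the minimum possible |A + A| over all 8-element sets is 2·8 − 1 = 15 (so min K = 15/8), attained only by arithmetic progressions.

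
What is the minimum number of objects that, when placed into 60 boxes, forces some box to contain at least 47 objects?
n = (47 − 1)·60 + 1 = 2761

By the generalised pigeonhole principle, to guarantee some box contains ≥ r objects we need more than (r − 1) · k objects total. Threshold: n = (r − 1) · k + 1. With r = 47 and k = 60: n = 46 · 60 + 1 = 2760 + 1 = 2761. For n = 2760 = 46 · 60, we can put exactly 46 objects in every box, avoiding 47 in any single one — so 2761 is tight.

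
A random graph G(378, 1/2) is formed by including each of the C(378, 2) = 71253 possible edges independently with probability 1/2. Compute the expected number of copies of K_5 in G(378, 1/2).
E[# K_5] = C(378, 5) · (1/2)^C(5, 2) = 62624261700 / 2^10 = 15656065425/256 ≈ 61156505.566406

For each 5-subset S of vertices (there are C(378, 5) = 62624261700 such S), let X_S = 1 if S induces a K_5 (all C(5, 2) = 10 edges present). Then P(X_S = 1) = (1/2)^10 = 1/1024. By linearity of expectation, E[# K_5] = C(378, 5) · (1/2)^10 = 62624261700 / 1024 = 15656065425/256 ≈ 61156505.566406.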